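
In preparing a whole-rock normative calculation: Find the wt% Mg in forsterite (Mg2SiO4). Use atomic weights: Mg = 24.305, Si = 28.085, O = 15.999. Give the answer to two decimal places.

34.55 wt%

Formula mass = 2*24.305 + 1*28.085 + 4*15.999 = 140.691 g/mol, of which 48.610 g is Mg.
So Mg makes up 48.610/140.691 = 0.3455 of the mass, i.e. 34.55%.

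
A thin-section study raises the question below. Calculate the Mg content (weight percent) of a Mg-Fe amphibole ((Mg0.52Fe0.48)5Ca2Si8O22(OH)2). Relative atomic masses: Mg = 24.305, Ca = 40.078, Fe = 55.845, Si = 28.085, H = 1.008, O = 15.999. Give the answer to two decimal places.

7.12 weight percent

Molar mass of (Mg0.52Fe0.48)5Ca2Si8O22(OH)2: 2.60×24.305 + 2.40×55.845 + 2×40.078 + 8×28.085 + 24×15.999 + 2×1.008 = 888.049 g/mol.
Mass of Mg per formula unit: 2.60 × 24.305 = 63.193 g.
Weight fraction Mg = 63.193 / 888.049 = 0.0712.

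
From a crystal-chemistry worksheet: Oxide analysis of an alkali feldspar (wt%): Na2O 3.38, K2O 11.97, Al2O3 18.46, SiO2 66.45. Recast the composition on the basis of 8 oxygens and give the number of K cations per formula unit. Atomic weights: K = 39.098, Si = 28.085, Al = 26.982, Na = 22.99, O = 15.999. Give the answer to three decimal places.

0.692 K apfu

Na2O: 3.38/61.979 = 0.05453 mol → 0.10906 mol Na, 0.05453 mol O.
K2O: 11.97/94.195 = 0.12708 mol → 0.25416 mol K, 0.12708 mol O.
Al2O3: 18.46/101.961 = 0.18105 mol → 0.36210 mol Al, 0.54315 mol O.
SiO2: 66.45/60.083 = 1.10597 mol → 1.10597 mol Si, 2.21194 mol O.
Total oxygen = 2.93670 mol. Normalization factor = 8/2.93670 = 2.72415.
K per 8 O = 0.25416 × 2.72415 = 0.692.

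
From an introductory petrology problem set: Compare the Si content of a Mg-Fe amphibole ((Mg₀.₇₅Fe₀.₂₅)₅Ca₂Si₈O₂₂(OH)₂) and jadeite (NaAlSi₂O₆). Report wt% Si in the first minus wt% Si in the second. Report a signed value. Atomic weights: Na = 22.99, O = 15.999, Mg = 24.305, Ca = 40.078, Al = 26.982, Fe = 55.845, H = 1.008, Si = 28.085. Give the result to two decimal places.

-1.41 percentage points

First mineral: 224.680 g Si in 851.778 g formula = 26.38 wt% Si.
Second mineral: 56.170 g Si in 202.136 g formula = 27.79 wt% Si.
26.38% − 27.79% gives a difference of -1.41 percentage points.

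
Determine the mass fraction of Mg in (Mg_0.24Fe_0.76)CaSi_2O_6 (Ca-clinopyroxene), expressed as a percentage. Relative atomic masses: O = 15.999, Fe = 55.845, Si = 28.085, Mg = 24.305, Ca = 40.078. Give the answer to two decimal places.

2.43 weight percent

M((Mg_0.24Fe_0.76)CaSi_2O_6) = 240.517 g/mol.
Mg contributes 0.24 × 24.305 = 5.833 g per mole.
5.833/240.517 = 0.0243 → 2.43%.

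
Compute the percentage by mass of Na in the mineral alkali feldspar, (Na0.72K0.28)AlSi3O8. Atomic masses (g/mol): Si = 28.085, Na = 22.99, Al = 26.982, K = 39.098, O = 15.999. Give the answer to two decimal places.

M((Na0.72K0.28)AlSi3O8) = 266.729 g/mol.
Na contributes 0.72 × 22.99 = 16.553 g per mole.
16.553/266.729 = 0.0621 → 6.21%.

6.21 weight percent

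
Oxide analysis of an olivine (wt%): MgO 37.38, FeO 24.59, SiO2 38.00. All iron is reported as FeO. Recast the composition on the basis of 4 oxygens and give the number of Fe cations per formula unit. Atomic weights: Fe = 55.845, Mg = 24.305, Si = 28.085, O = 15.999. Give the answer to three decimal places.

0.540 Fe apfu

MgO: 37.38/40.304 = 0.92745 mol → 0.92745 mol Mg, 0.92745 mol O.
FeO: 24.59/71.844 = 0.34227 mol → 0.34227 mol Fe, 0.34227 mol O.
SiO2: 38.00/60.083 = 0.63246 mol → 0.63246 mol Si, 1.26492 mol O.
Total oxygen = 2.53464 mol. Normalization factor = 4/2.53464 = 1.57813.
Fe per 4 O = 0.34227 × 1.57813 = 0.540.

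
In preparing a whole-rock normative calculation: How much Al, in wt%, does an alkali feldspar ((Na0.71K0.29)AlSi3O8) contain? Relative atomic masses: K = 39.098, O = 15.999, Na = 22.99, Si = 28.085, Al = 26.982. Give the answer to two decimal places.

M((Na0.71K0.29)AlSi3O8) = 266.890 g/mol.
Al contributes 1 × 26.982 = 26.982 g per mole.
26.982/266.890 = 0.1011 → 10.11%.

10.11 wt%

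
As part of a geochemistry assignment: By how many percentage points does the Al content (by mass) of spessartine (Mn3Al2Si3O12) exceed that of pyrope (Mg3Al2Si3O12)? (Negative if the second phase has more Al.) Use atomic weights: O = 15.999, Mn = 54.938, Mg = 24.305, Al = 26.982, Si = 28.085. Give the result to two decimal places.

-2.49 percentage points

M(Mn3Al2Si3O12) = 495.021 g/mol, so wt% Al = 53.964/495.021 × 100 = 10.90%.
M(Mg3Al2Si3O12) = 403.122 g/mol, so wt% Al = 53.964/403.122 × 100 = 13.39%.
10.90 − 13.39 = -2.49 pp.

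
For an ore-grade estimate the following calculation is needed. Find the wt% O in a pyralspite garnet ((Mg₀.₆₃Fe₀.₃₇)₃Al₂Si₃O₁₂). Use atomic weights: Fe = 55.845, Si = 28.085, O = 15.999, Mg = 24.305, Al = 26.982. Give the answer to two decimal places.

Molar mass of (Mg₀.₆₃Fe₀.₃₇)₃Al₂Si₃O₁₂: 1.89*24.305 + 1.11*55.845 + 2*26.982 + 3*28.085 + 12*15.999 = 438.131 g/mol.
Mass of O per formula unit: 12 × 15.999 = 191.988 g.
Weight fraction O = 191.988 / 438.131 = 0.4382.

43.82 wt%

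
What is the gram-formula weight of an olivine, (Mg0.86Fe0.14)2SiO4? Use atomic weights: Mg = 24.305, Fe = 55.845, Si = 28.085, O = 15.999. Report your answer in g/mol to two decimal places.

149.52 g/mol

The formula mass is the sum 1.72·24.305 + 0.28·55.845 + 1·28.085 + 4·15.999.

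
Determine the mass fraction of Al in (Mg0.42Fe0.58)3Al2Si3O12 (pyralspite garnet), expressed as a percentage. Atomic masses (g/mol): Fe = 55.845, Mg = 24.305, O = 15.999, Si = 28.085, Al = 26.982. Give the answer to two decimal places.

Formula mass = 1.26×24.305 + 1.74×55.845 + 2×26.982 + 3×28.085 + 12×15.999 = 458.002 g/mol, of which 53.964 g is Al.
So Al makes up 53.964/458.002 = 0.1178 of the mass, i.e. 11.78%.

11.78 wt%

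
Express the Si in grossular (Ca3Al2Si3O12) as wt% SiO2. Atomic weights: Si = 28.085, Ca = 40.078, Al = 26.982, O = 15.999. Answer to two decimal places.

40.02 wt%

Molar mass of Ca3Al2Si3O12 = 3×40.078 + 2×26.982 + 3×28.085 + 12×15.999 = 450.441 g/mol.
Each formula unit contains 3 Si, equivalent to 3/1 = 3.0000 mol SiO2.
M(SiO2) = 1×28.085 + 2×15.999 = 60.083 g/mol.
Mass of SiO2 per formula unit = 3.0000 × 60.083 = 180.249 g.
SiO2 wt% = 180.249 / 450.441 × 100 = 40.02%.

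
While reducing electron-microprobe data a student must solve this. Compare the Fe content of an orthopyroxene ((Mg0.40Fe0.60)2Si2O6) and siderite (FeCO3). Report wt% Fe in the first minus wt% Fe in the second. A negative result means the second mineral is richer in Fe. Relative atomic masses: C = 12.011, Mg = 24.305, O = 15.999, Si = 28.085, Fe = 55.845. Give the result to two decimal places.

-20.12 percentage points

M((Mg0.40Fe0.60)2Si2O6) = 238.622 g/mol, so wt% Fe = 67.014/238.622 × 100 = 28.08%.
M(FeCO3) = 115.853 g/mol, so wt% Fe = 55.845/115.853 × 100 = 48.20%.
28.08 − 48.20 = -20.12 pp.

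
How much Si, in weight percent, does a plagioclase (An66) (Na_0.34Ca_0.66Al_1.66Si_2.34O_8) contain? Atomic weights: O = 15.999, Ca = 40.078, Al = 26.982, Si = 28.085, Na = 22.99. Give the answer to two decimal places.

M(Na_0.34Ca_0.66Al_1.66Si_2.34O_8) = 272.769 g/mol.
Si contributes 2.34 × 28.085 = 65.719 g per mole.
65.719/272.769 = 0.2409 → 24.09%.

24.09 weight percent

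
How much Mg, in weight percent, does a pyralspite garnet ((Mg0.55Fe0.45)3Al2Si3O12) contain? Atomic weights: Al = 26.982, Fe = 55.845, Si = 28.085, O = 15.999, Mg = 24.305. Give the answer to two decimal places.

Formula mass = 1.65·24.305 + 1.35·55.845 + 2·26.982 + 3·28.085 + 12·15.999 = 445.701 g/mol, of which 40.103 g is Mg.
So Mg makes up 40.103/445.701 = 0.0900 of the mass, i.e. 9.00%.

9.00 weight percent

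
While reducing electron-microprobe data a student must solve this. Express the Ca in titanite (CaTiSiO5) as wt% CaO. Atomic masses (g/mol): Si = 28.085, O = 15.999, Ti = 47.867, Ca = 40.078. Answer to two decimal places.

Formula mass = 196.025 g/mol.
1 Ca → 1.0000 mol CaO per formula unit; M(CaO) = 56.077, so CaO mass = 56.077 g.
56.077/196.025 × 100 = 28.61 wt%.

28.61 wt%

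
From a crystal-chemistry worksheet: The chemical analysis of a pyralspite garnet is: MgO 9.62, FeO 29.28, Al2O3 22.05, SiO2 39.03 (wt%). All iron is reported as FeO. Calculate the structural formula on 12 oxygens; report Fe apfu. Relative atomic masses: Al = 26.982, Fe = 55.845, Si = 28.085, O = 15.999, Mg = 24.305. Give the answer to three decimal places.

1.885 Fe apfu

MgO: 9.62/40.304 = 0.23869 mol → 0.23869 mol Mg, 0.23869 mol O.
FeO: 29.28/71.844 = 0.40755 mol → 0.40755 mol Fe, 0.40755 mol O.
Al2O3: 22.05/101.961 = 0.21626 mol → 0.43252 mol Al, 0.64878 mol O.
SiO2: 39.03/60.083 = 0.64960 mol → 0.64960 mol Si, 1.29920 mol O.
Total oxygen = 2.59422 mol. Normalization factor = 12/2.59422 = 4.62567.
Fe per 12 O = 0.40755 × 4.62567 = 1.885.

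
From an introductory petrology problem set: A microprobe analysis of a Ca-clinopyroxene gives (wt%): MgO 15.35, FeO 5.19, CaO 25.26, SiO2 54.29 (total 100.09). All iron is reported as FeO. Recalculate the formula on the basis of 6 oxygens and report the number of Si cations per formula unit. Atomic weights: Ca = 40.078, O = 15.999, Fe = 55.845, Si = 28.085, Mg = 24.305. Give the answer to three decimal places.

2.000 Si apfu

MgO (M=40.304): mol = 0.38086; Mg = 0.38086, O = 0.38086.
FeO (M=71.844): mol = 0.07224; Fe = 0.07224, O = 0.07224.
CaO (M=56.077): mol = 0.45045; Ca = 0.45045, O = 0.45045.
SiO2 (M=60.083): mol = 0.90358; Si = 0.90358, O = 1.80716.
ΣO = 2.71071; factor = 6/ΣO = 2.21344.
Si apfu = 0.90358 × 2.21344 = 2.000.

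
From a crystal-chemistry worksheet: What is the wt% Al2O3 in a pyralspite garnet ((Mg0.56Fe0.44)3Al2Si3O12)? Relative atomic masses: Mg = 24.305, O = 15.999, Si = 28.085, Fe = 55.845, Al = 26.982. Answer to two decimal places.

Formula mass = 444.755 g/mol.
2 Al → 1.0000 mol Al2O3 per formula unit; M(Al2O3) = 101.961, so Al2O3 mass = 101.961 g.
101.961/444.755 × 100 = 22.93 wt%.

22.93 wt%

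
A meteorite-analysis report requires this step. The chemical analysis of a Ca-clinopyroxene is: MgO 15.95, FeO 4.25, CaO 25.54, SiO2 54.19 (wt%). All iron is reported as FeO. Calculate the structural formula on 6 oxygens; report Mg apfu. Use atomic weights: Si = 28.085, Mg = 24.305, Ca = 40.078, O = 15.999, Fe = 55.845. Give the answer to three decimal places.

MgO (M=40.304): mol = 0.39574; Mg = 0.39574, O = 0.39574.
FeO (M=71.844): mol = 0.05916; Fe = 0.05916, O = 0.05916.
CaO (M=56.077): mol = 0.45545; Ca = 0.45545, O = 0.45545.
SiO2 (M=60.083): mol = 0.90192; Si = 0.90192, O = 1.80384.
ΣO = 2.71419; factor = 6/ΣO = 2.21060.
Mg apfu = 0.39574 × 2.21060 = 0.875.

0.875 Mg apfu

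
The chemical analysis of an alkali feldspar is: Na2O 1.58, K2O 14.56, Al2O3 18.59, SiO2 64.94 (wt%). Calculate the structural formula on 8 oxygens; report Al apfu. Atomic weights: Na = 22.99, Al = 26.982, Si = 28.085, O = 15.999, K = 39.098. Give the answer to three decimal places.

1.010 Al apfu

1.58 wt% Na2O ÷ 61.979 g/mol = 0.02549 mol, giving 0.05098 Na and 0.02549 O.
14.56 wt% K2O ÷ 94.195 g/mol = 0.15457 mol, giving 0.30914 K and 0.15457 O.
18.59 wt% Al2O3 ÷ 101.961 g/mol = 0.18232 mol, giving 0.36464 Al and 0.54696 O.
64.94 wt% SiO2 ÷ 60.083 g/mol = 1.08084 mol, giving 1.08084 Si and 2.16168 O.
Oxygen sums to 2.88870; scaling by 8/2.88870 = 2.76941 puts the formula on 8 O.
Al: 0.36464 × 2.76941 = 1.010 atoms per formula unit.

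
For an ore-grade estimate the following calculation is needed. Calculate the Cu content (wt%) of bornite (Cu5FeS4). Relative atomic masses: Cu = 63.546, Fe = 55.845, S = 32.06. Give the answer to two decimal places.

63.32 wt%

Formula mass = 5×63.546 + 1×55.845 + 4×32.06 = 501.815 g/mol, of which 317.730 g is Cu.
So Cu makes up 317.730/501.815 = 0.6332 of the mass, i.e. 63.32%.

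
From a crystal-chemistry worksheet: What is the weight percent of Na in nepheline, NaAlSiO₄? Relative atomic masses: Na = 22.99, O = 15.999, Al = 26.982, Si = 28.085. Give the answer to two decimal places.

16.18 weight percent

Molar mass of NaAlSiO₄: 1×22.99 + 1×26.982 + 1×28.085 + 4×15.999 = 142.053 g/mol.
Mass of Na per formula unit: 1 × 22.99 = 22.990 g.
Weight fraction Na = 22.990 / 142.053 = 0.1618.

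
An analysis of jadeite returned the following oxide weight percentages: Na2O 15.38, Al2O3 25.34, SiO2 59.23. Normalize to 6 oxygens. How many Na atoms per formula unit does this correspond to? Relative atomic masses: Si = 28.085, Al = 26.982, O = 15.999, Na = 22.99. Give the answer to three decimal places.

1.004 Na apfu

Na2O: 15.38/61.979 = 0.24815 mol → 0.49630 mol Na, 0.24815 mol O.
Al2O3: 25.34/101.961 = 0.24853 mol → 0.49706 mol Al, 0.74559 mol O.
SiO2: 59.23/60.083 = 0.98580 mol → 0.98580 mol Si, 1.97160 mol O.
Total oxygen = 2.96534 mol. Normalization factor = 6/2.96534 = 2.02338.
Na per 6 O = 0.49630 × 2.02338 = 1.004.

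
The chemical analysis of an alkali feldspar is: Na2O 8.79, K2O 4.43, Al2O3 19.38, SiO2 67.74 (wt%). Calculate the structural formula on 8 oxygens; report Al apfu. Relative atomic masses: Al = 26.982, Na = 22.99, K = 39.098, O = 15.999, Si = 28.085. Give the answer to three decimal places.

1.009 Al apfu

Na2O (M=61.979): mol = 0.14182; Na = 0.28364, O = 0.14182.
K2O (M=94.195): mol = 0.04703; K = 0.09406, O = 0.04703.
Al2O3 (M=101.961): mol = 0.19007; Al = 0.38014, O = 0.57021.
SiO2 (M=60.083): mol = 1.12744; Si = 1.12744, O = 2.25488.
ΣO = 3.01394; factor = 8/ΣO = 2.65433.
Al apfu = 0.38014 × 2.65433 = 1.009.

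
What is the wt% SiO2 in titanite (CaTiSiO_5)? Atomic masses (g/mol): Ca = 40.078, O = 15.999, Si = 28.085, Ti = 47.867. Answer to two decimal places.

Formula mass = 196.025 g/mol.
1 Si → 1.0000 mol SiO2 per formula unit; M(SiO2) = 60.083, so SiO2 mass = 60.083 g.
60.083/196.025 × 100 = 30.65 wt%.

30.65 wt%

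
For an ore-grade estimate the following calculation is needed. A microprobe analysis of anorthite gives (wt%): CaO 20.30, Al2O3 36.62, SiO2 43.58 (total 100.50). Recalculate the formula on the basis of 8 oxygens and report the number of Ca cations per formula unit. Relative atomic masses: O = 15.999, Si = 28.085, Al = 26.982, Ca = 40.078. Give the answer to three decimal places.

CaO (M=56.077): mol = 0.36200; Ca = 0.36200, O = 0.36200.
Al2O3 (M=101.961): mol = 0.35916; Al = 0.71832, O = 1.07748.
SiO2 (M=60.083): mol = 0.72533; Si = 0.72533, O = 1.45066.
ΣO = 2.89014; factor = 8/ΣO = 2.76803.
Ca apfu = 0.36200 × 2.76803 = 1.002.

1.002 Ca apfu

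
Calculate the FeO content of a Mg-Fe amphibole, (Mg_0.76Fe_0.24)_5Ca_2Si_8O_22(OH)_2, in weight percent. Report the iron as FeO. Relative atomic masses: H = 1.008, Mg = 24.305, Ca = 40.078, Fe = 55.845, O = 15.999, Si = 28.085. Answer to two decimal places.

Formula mass = 850.201 g/mol.
1.20 Fe → 1.2000 mol FeO per formula unit; M(FeO) = 71.844, so FeO mass = 86.213 g.
86.213/850.201 × 100 = 10.14 wt%.

10.14 wt%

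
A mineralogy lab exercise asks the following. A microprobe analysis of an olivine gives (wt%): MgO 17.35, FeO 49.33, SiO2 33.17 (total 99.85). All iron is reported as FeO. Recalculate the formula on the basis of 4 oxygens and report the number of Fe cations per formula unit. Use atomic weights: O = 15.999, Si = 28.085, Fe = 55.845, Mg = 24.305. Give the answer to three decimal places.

MgO: 17.35/40.304 = 0.43048 mol → 0.43048 mol Mg, 0.43048 mol O.
FeO: 49.33/71.844 = 0.68663 mol → 0.68663 mol Fe, 0.68663 mol O.
SiO2: 33.17/60.083 = 0.55207 mol → 0.55207 mol Si, 1.10414 mol O.
Total oxygen = 2.22125 mol. Normalization factor = 4/2.22125 = 1.80079.
Fe per 4 O = 0.68663 × 1.80079 = 1.236.

1.236 Fe apfu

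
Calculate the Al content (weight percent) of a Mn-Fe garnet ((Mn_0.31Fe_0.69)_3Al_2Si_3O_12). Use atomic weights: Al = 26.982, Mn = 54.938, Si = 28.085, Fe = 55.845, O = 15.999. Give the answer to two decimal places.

10.86 weight percent

M((Mn_0.31Fe_0.69)_3Al_2Si_3O_12) = 496.898 g/mol.
Al contributes 2 × 26.982 = 53.964 g per mole.
53.964/496.898 = 0.1086 → 10.86%.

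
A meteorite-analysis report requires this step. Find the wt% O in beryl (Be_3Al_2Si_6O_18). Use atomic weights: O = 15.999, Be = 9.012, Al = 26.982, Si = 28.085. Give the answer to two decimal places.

M(Be_3Al_2Si_6O_18) = 537.492 g/mol.
O contributes 18 × 15.999 = 287.982 g per mole.
287.982/537.492 = 0.5358 → 53.58%.

53.58 mass %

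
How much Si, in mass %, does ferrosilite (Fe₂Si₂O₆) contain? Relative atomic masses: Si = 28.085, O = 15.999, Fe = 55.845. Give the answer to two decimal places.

Molar mass of Fe₂Si₂O₆: 2×55.845 + 2×28.085 + 6×15.999 = 263.854 g/mol.
Mass of Si per formula unit: 2 × 28.085 = 56.170 g.
Weight fraction Si = 56.170 / 263.854 = 0.2129.

21.29 mass %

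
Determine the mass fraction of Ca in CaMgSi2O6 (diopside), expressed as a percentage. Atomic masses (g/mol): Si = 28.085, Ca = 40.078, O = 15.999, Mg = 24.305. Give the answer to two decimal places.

18.51 weight percent

M(CaMgSi2O6) = 216.547 g/mol.
Ca contributes 1 × 40.078 = 40.078 g per mole.
40.078/216.547 = 0.1851 → 18.51%.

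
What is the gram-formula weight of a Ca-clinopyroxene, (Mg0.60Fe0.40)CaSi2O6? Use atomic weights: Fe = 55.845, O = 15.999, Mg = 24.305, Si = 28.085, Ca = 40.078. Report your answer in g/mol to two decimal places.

229.16 g/mol

M = 0.60*24.305 + 0.40*55.845 + 1*40.078 + 2*28.085 + 6*15.999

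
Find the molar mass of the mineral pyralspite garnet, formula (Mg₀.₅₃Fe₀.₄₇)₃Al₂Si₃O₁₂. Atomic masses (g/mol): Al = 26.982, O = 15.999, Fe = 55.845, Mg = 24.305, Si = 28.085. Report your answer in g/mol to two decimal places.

The formula mass is the sum 1.59·24.305 + 1.41·55.845 + 2·26.982 + 3·28.085 + 12·15.999.

447.59 g/mol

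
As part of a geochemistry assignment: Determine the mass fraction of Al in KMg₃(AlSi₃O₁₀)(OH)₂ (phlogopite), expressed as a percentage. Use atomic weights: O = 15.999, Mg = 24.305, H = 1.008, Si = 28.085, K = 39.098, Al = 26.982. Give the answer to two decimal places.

Molar mass of KMg₃(AlSi₃O₁₀)(OH)₂: 1*39.098 + 3*24.305 + 1*26.982 + 3*28.085 + 12*15.999 + 2*1.008 = 417.254 g/mol.
Mass of Al per formula unit: 1 × 26.982 = 26.982 g.
Weight fraction Al = 26.982 / 417.254 = 0.0647.

6.47 weight percent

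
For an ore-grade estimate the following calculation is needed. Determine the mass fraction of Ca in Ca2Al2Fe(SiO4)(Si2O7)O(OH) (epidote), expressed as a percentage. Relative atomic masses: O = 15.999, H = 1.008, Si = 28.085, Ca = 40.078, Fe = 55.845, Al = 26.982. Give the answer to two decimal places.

Formula mass = 2*40.078 + 2*26.982 + 1*55.845 + 3*28.085 + 13*15.999 + 1*1.008 = 483.215 g/mol, of which 80.156 g is Ca.
So Ca makes up 80.156/483.215 = 0.1659 of the mass, i.e. 16.59%.

16.59 wt%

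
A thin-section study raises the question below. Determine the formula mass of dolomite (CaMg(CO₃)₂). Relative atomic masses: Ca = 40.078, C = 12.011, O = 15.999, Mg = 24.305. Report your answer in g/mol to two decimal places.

Ca: 1 × 40.078 = 40.0780
Mg: 1 × 24.305 = 24.3050
C: 2 × 12.011 = 24.0220
O: 6 × 15.999 = 95.9940
Summing the contributions gives the formula mass.

184.40 g/mol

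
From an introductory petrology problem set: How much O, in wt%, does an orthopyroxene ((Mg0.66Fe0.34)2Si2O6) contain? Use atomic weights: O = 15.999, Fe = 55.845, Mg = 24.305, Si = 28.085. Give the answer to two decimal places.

Formula mass = 1.32×24.305 + 0.68×55.845 + 2×28.085 + 6×15.999 = 222.221 g/mol, of which 95.994 g is O.
So O makes up 95.994/222.221 = 0.4320 of the mass, i.e. 43.20%.

43.20 wt%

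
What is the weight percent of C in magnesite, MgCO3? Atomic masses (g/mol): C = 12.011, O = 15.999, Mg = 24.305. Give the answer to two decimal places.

Molar mass of MgCO3: 1×24.305 + 1×12.011 + 3×15.999 = 84.313 g/mol.
Mass of C per formula unit: 1 × 12.011 = 12.011 g.
Weight fraction C = 12.011 / 84.313 = 0.1425.

14.25 weight percent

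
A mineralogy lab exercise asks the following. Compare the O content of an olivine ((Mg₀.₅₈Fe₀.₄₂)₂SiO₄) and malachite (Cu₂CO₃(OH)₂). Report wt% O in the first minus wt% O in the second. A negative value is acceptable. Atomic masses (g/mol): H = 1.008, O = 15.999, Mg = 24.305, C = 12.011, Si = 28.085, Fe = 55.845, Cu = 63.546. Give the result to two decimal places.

2.10 percentage points

First mineral: 63.996 g O in 167.185 g formula = 38.28 wt% O.
Second mineral: 79.995 g O in 221.114 g formula = 36.18 wt% O.
38.28% − 36.18% gives a difference of 2.10 percentage points.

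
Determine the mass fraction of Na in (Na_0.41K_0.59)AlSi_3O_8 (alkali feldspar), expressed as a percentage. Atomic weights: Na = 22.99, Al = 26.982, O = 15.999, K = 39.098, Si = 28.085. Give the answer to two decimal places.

3.47 wt%

Molar mass of (Na_0.41K_0.59)AlSi_3O_8: 0.41×22.99 + 0.59×39.098 + 1×26.982 + 3×28.085 + 8×15.999 = 271.723 g/mol.
Mass of Na per formula unit: 0.41 × 22.99 = 9.426 g.
Weight fraction Na = 9.426 / 271.723 = 0.0347.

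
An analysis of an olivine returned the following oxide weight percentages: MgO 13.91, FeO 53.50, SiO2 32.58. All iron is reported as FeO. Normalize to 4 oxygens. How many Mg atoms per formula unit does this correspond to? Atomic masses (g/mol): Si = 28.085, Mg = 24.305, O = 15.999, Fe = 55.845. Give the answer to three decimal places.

0.635 Mg apfu

MgO (M=40.304): mol = 0.34513; Mg = 0.34513, O = 0.34513.
FeO (M=71.844): mol = 0.74467; Fe = 0.74467, O = 0.74467.
SiO2 (M=60.083): mol = 0.54225; Si = 0.54225, O = 1.08450.
ΣO = 2.17430; factor = 4/ΣO = 1.83967.
Mg apfu = 0.34513 × 1.83967 = 0.635.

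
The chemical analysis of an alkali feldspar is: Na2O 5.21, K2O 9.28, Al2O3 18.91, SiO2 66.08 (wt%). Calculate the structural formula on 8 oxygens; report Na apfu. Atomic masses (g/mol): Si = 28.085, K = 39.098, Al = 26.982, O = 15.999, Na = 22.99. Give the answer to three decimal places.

5.21 wt% Na2O ÷ 61.979 g/mol = 0.08406 mol, giving 0.16812 Na and 0.08406 O.
9.28 wt% K2O ÷ 94.195 g/mol = 0.09852 mol, giving 0.19704 K and 0.09852 O.
18.91 wt% Al2O3 ÷ 101.961 g/mol = 0.18546 mol, giving 0.37092 Al and 0.55638 O.
66.08 wt% SiO2 ÷ 60.083 g/mol = 1.09981 mol, giving 1.09981 Si and 2.19962 O.
Oxygen sums to 2.93858; scaling by 8/2.93858 = 2.72240 puts the formula on 8 O.
Na: 0.16812 × 2.72240 = 0.458 atoms per formula unit.

0.458 Na apfu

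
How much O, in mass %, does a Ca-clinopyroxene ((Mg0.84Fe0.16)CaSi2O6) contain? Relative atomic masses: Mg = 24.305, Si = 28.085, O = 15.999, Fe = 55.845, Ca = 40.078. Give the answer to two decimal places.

M((Mg0.84Fe0.16)CaSi2O6) = 221.593 g/mol.
O contributes 6 × 15.999 = 95.994 g per mole.
95.994/221.593 = 0.4332 → 43.32%.

43.32 mass %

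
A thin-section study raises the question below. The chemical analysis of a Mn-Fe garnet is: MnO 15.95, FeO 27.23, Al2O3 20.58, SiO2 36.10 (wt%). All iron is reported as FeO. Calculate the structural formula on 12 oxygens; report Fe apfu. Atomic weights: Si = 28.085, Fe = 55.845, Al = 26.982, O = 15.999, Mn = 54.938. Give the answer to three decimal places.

MnO: 15.95/70.937 = 0.22485 mol → 0.22485 mol Mn, 0.22485 mol O.
FeO: 27.23/71.844 = 0.37902 mol → 0.37902 mol Fe, 0.37902 mol O.
Al2O3: 20.58/101.961 = 0.20184 mol → 0.40368 mol Al, 0.60552 mol O.
SiO2: 36.10/60.083 = 0.60084 mol → 0.60084 mol Si, 1.20168 mol O.
Total oxygen = 2.41107 mol. Normalization factor = 12/2.41107 = 4.97704.
Fe per 12 O = 0.37902 × 4.97704 = 1.886.

1.886 Fe apfu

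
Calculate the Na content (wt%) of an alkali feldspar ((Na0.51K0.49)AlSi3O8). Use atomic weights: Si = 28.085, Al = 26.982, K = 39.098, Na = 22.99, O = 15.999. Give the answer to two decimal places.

M((Na0.51K0.49)AlSi3O8) = 270.112 g/mol.
Na contributes 0.51 × 22.99 = 11.725 g per mole.
11.725/270.112 = 0.0434 → 4.34%.

4.34 wt%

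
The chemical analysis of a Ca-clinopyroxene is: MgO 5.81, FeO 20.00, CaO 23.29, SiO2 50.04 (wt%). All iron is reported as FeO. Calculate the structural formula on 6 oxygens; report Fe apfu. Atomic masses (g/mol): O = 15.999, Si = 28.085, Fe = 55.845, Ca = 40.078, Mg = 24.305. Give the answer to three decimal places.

MgO (M=40.304): mol = 0.14415; Mg = 0.14415, O = 0.14415.
FeO (M=71.844): mol = 0.27838; Fe = 0.27838, O = 0.27838.
CaO (M=56.077): mol = 0.41532; Ca = 0.41532, O = 0.41532.
SiO2 (M=60.083): mol = 0.83285; Si = 0.83285, O = 1.66570.
ΣO = 2.50355; factor = 6/ΣO = 2.39660.
Fe apfu = 0.27838 × 2.39660 = 0.667.

0.667 Fe apfu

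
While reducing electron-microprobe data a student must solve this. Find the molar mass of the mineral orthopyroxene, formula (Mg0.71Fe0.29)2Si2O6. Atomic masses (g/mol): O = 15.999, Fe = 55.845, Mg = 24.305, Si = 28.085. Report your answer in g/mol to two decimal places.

219.07 g/mol

Mg: 1.42 × 24.305 = 34.5131
Fe: 0.58 × 55.845 = 32.3901
Si: 2 × 28.085 = 56.1700
O: 6 × 15.999 = 95.9940
Summing the contributions gives the formula mass.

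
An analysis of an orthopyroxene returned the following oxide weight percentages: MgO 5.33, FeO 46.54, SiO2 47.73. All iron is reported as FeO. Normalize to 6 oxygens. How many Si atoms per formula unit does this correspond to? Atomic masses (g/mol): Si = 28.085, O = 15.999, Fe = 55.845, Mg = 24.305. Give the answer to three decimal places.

2.012 Si apfu

MgO: 5.33/40.304 = 0.13224 mol → 0.13224 mol Mg, 0.13224 mol O.
FeO: 46.54/71.844 = 0.64779 mol → 0.64779 mol Fe, 0.64779 mol O.
SiO2: 47.73/60.083 = 0.79440 mol → 0.79440 mol Si, 1.58880 mol O.
Total oxygen = 2.36883 mol. Normalization factor = 6/2.36883 = 2.53290.
Si per 6 O = 0.79440 × 2.53290 = 2.012.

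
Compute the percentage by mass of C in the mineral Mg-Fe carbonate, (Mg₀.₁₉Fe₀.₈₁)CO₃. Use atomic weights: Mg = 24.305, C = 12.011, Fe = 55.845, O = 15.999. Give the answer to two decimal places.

M((Mg₀.₁₉Fe₀.₈₁)CO₃) = 109.860 g/mol.
C contributes 1 × 12.011 = 12.011 g per mole.
12.011/109.860 = 0.1093 → 10.93%.

10.93 weight percent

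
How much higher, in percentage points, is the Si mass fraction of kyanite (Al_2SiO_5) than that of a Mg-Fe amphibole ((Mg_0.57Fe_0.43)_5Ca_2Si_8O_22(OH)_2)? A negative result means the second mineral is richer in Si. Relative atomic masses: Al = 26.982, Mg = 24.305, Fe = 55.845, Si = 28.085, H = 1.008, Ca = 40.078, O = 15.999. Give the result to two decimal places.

M(Al_2SiO_5) = 162.044 g/mol, so wt% Si = 28.085/162.044 × 100 = 17.33%.
M((Mg_0.57Fe_0.43)_5Ca_2Si_8O_22(OH)_2) = 880.164 g/mol, so wt% Si = 224.680/880.164 × 100 = 25.53%.
17.33 − 25.53 = -8.20 pp.

-8.20 percentage points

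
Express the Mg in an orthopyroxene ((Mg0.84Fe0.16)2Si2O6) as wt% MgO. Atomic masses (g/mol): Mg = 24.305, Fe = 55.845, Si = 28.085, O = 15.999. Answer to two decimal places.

32.11 wt%

Molar mass of (Mg0.84Fe0.16)2Si2O6 = 1.68×24.305 + 0.32×55.845 + 2×28.085 + 6×15.999 = 210.867 g/mol.
Each formula unit contains 1.68 Mg, equivalent to 1.68/1 = 1.6800 mol MgO.
M(MgO) = 1×24.305 + 1×15.999 = 40.304 g/mol.
Mass of MgO per formula unit = 1.6800 × 40.304 = 67.711 g.
MgO wt% = 67.711 / 210.867 × 100 = 32.11%.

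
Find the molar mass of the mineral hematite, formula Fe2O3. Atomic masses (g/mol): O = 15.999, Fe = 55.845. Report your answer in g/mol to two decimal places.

M = 2*55.845 + 3*15.999

159.69 g/mol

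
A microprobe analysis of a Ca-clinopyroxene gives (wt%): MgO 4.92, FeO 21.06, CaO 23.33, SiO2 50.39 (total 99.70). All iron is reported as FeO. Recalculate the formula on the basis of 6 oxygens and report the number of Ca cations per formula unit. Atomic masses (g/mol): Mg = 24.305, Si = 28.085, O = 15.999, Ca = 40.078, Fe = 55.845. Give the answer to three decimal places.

MgO: 4.92/40.304 = 0.12207 mol → 0.12207 mol Mg, 0.12207 mol O.
FeO: 21.06/71.844 = 0.29314 mol → 0.29314 mol Fe, 0.29314 mol O.
CaO: 23.33/56.077 = 0.41604 mol → 0.41604 mol Ca, 0.41604 mol O.
SiO2: 50.39/60.083 = 0.83867 mol → 0.83867 mol Si, 1.67734 mol O.
Total oxygen = 2.50859 mol. Normalization factor = 6/2.50859 = 2.39178.
Ca per 6 O = 0.41604 × 2.39178 = 0.995.

0.995 Ca apfu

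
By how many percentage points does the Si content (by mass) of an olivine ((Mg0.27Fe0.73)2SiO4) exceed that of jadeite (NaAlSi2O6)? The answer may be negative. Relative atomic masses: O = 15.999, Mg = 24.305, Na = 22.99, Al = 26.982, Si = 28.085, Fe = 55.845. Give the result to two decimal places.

-12.75 percentage points

First mineral: 28.085 g Si in 186.739 g formula = 15.04 wt% Si.
Second mineral: 56.170 g Si in 202.136 g formula = 27.79 wt% Si.
15.04% − 27.79% gives a difference of -12.75 percentage points.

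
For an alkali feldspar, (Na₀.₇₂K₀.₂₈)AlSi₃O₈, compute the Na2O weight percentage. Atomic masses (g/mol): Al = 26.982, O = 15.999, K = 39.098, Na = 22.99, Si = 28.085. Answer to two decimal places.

M((Na₀.₇₂K₀.₂₈)AlSi₃O₈) = 266.729 g/mol; M(Na2O) = 61.979 g/mol.
Moles Na2O per formula unit = 0.72 Na ÷ 2 = 0.3600.
Na2O fraction = (0.3600 × 61.979) / 266.729 = 22.312/266.729 = 0.0837.

8.37 wt%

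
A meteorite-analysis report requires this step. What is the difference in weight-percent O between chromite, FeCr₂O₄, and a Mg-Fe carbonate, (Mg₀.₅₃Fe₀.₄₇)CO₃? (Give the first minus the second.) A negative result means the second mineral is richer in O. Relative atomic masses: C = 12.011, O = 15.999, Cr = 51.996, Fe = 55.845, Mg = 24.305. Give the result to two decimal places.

O in FeCr₂O₄: molar mass 223.833 g/mol; 4×15.999 = 63.996 g → 28.59 wt%.
O in (Mg₀.₅₃Fe₀.₄₇)CO₃: molar mass 99.137 g/mol; 3×15.999 = 47.997 g → 48.41 wt%.
Difference = 28.59 − 48.41 = -19.82 percentage points.

-19.82 percentage points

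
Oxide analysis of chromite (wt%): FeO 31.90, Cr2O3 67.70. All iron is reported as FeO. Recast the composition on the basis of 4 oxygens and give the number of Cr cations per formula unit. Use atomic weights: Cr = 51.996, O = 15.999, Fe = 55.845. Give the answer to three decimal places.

FeO: 31.90/71.844 = 0.44402 mol → 0.44402 mol Fe, 0.44402 mol O.
Cr2O3: 67.70/151.989 = 0.44543 mol → 0.89086 mol Cr, 1.33629 mol O.
Total oxygen = 1.78031 mol. Normalization factor = 4/1.78031 = 2.24680.
Cr per 4 O = 0.89086 × 2.24680 = 2.002.

2.002 Cr apfu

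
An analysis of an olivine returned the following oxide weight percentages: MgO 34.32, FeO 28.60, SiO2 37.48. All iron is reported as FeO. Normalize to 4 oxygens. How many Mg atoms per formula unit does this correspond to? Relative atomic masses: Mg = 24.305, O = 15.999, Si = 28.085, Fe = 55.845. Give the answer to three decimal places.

MgO: 34.32/40.304 = 0.85153 mol → 0.85153 mol Mg, 0.85153 mol O.
FeO: 28.60/71.844 = 0.39808 mol → 0.39808 mol Fe, 0.39808 mol O.
SiO2: 37.48/60.083 = 0.62380 mol → 0.62380 mol Si, 1.24760 mol O.
Total oxygen = 2.49721 mol. Normalization factor = 4/2.49721 = 1.60179.
Mg per 4 O = 0.85153 × 1.60179 = 1.364.

1.364 Mg apfu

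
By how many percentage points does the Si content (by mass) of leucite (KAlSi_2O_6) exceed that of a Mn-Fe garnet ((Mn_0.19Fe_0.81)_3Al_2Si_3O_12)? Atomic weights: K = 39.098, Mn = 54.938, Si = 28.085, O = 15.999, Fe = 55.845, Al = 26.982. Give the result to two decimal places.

First mineral: 56.170 g Si in 218.244 g formula = 25.74 wt% Si.
Second mineral: 84.255 g Si in 497.225 g formula = 16.95 wt% Si.
25.74% − 16.95% gives a difference of 8.79 percentage points.

8.79 percentage points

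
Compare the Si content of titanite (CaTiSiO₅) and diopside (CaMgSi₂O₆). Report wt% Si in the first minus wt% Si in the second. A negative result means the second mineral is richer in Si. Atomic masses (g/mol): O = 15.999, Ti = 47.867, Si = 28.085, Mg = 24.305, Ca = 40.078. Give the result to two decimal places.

Si in CaTiSiO₅: molar mass 196.025 g/mol; 1×28.085 = 28.085 g → 14.33 wt%.
Si in CaMgSi₂O₆: molar mass 216.547 g/mol; 2×28.085 = 56.170 g → 25.94 wt%.
Difference = 14.33 − 25.94 = -11.61 percentage points.

-11.61 percentage points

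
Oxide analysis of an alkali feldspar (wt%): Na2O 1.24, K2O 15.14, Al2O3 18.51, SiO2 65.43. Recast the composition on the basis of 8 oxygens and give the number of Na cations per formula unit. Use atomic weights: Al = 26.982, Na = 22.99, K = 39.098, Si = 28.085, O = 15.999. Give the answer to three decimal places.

Na2O (M=61.979): mol = 0.02001; Na = 0.04002, O = 0.02001.
K2O (M=94.195): mol = 0.16073; K = 0.32146, O = 0.16073.
Al2O3 (M=101.961): mol = 0.18154; Al = 0.36308, O = 0.54462.
SiO2 (M=60.083): mol = 1.08899; Si = 1.08899, O = 2.17798.
ΣO = 2.90334; factor = 8/ΣO = 2.75545.
Na apfu = 0.04002 × 2.75545 = 0.110.

0.110 Na apfu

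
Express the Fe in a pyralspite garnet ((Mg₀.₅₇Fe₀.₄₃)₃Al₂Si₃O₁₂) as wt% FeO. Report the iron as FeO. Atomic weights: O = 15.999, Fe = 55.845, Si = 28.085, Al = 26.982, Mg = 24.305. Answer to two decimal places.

Formula mass = 443.809 g/mol.
1.29 Fe → 1.2900 mol FeO per formula unit; M(FeO) = 71.844, so FeO mass = 92.679 g.
92.679/443.809 × 100 = 20.88 wt%.

20.88 wt%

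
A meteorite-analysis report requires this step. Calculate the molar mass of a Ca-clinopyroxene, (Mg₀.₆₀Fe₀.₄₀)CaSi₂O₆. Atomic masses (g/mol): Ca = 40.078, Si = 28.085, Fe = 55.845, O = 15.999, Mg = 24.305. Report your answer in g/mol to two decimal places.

M = 0.60·24.305 + 0.40·55.845 + 1·40.078 + 2·28.085 + 6·15.999

229.16 g/mol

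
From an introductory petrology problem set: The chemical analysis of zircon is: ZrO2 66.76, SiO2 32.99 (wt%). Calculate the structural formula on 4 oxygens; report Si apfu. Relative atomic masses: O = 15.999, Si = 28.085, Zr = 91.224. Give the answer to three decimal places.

1.007 Si apfu

66.76 wt% ZrO2 ÷ 123.222 g/mol = 0.54179 mol, giving 0.54179 Zr and 1.08358 O.
32.99 wt% SiO2 ÷ 60.083 g/mol = 0.54907 mol, giving 0.54907 Si and 1.09814 O.
Oxygen sums to 2.18172; scaling by 4/2.18172 = 1.83342 puts the formula on 4 O.
Si: 0.54907 × 1.83342 = 1.007 atoms per formula unit.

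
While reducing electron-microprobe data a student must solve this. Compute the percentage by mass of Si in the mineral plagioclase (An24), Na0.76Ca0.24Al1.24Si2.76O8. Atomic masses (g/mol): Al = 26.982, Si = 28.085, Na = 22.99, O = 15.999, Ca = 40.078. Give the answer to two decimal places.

Formula mass = 0.76·22.99 + 0.24·40.078 + 1.24·26.982 + 2.76·28.085 + 8·15.999 = 266.055 g/mol, of which 77.515 g is Si.
So Si makes up 77.515/266.055 = 0.2913 of the mass, i.e. 29.13%.

29.13 weight percent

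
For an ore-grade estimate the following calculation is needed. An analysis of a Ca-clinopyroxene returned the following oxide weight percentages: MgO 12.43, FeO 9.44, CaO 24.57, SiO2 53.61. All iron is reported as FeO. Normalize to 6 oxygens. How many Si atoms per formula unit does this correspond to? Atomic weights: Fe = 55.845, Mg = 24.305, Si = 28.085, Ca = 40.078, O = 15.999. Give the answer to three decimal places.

2.011 Si apfu

12.43 wt% MgO ÷ 40.304 g/mol = 0.30841 mol, giving 0.30841 Mg and 0.30841 O.
9.44 wt% FeO ÷ 71.844 g/mol = 0.13140 mol, giving 0.13140 Fe and 0.13140 O.
24.57 wt% CaO ÷ 56.077 g/mol = 0.43815 mol, giving 0.43815 Ca and 0.43815 O.
53.61 wt% SiO2 ÷ 60.083 g/mol = 0.89227 mol, giving 0.89227 Si and 1.78454 O.
Oxygen sums to 2.66250; scaling by 6/2.66250 = 2.25352 puts the formula on 6 O.
Si: 0.89227 × 2.25352 = 2.011 atoms per formula unit.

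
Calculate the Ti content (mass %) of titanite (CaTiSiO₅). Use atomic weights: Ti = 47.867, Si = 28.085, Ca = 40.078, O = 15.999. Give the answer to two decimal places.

Formula mass = 1·40.078 + 1·47.867 + 1·28.085 + 5·15.999 = 196.025 g/mol, of which 47.867 g is Ti.
So Ti makes up 47.867/196.025 = 0.2442 of the mass, i.e. 24.42%.

24.42 mass %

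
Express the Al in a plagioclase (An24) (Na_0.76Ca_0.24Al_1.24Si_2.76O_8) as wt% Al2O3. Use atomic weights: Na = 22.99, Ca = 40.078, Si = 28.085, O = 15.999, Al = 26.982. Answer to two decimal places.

Formula mass = 266.055 g/mol.
1.24 Al → 0.6200 mol Al2O3 per formula unit; M(Al2O3) = 101.961, so Al2O3 mass = 63.216 g.
63.216/266.055 × 100 = 23.76 wt%.

23.76 wt%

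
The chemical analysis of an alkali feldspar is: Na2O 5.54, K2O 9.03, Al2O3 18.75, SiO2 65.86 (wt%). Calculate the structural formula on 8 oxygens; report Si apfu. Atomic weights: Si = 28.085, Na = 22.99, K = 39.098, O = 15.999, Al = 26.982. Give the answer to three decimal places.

2.994 Si apfu

Na2O (M=61.979): mol = 0.08939; Na = 0.17878, O = 0.08939.
K2O (M=94.195): mol = 0.09586; K = 0.19172, O = 0.09586.
Al2O3 (M=101.961): mol = 0.18389; Al = 0.36778, O = 0.55167.
SiO2 (M=60.083): mol = 1.09615; Si = 1.09615, O = 2.19230.
ΣO = 2.92922; factor = 8/ΣO = 2.73110.
Si apfu = 1.09615 × 2.73110 = 2.994.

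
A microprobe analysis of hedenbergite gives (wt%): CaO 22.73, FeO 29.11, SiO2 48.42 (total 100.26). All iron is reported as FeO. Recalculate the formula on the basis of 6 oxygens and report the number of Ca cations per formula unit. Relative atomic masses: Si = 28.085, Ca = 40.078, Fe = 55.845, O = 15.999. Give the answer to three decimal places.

1.004 Ca apfu

22.73 wt% CaO ÷ 56.077 g/mol = 0.40534 mol, giving 0.40534 Ca and 0.40534 O.
29.11 wt% FeO ÷ 71.844 g/mol = 0.40518 mol, giving 0.40518 Fe and 0.40518 O.
48.42 wt% SiO2 ÷ 60.083 g/mol = 0.80589 mol, giving 0.80589 Si and 1.61178 O.
Oxygen sums to 2.42230; scaling by 6/2.42230 = 2.47698 puts the formula on 6 O.
Ca: 0.40534 × 2.47698 = 1.004 atoms per formula unit.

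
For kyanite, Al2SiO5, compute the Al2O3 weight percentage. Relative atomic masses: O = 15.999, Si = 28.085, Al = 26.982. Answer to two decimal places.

62.92 wt%

Molar mass of Al2SiO5 = 2×26.982 + 1×28.085 + 5×15.999 = 162.044 g/mol.
Each formula unit contains 2 Al, equivalent to 2/2 = 1.0000 mol Al2O3.
M(Al2O3) = 2×26.982 + 3×15.999 = 101.961 g/mol.
Mass of Al2O3 per formula unit = 1.0000 × 101.961 = 101.961 g.
Al2O3 wt% = 101.961 / 162.044 × 100 = 62.92%.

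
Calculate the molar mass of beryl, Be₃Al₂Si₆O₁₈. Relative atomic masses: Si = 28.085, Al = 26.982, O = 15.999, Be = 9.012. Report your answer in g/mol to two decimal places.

The formula mass is the sum 3(9.012) + 2(26.982) + 6(28.085) + 18(15.999).

537.49 g/mol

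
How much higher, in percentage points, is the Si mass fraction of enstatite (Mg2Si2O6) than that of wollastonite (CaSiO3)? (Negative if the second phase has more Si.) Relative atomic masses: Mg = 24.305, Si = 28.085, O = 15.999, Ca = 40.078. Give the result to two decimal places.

3.80 percentage points

Si in Mg2Si2O6: molar mass 200.774 g/mol; 2×28.085 = 56.170 g → 27.98 wt%.
Si in CaSiO3: molar mass 116.160 g/mol; 1×28.085 = 28.085 g → 24.18 wt%.
Difference = 27.98 − 24.18 = 3.80 percentage points.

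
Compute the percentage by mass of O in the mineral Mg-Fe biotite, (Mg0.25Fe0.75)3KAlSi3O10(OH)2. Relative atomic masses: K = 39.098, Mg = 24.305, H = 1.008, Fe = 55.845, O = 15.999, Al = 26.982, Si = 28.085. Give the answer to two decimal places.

Molar mass of (Mg0.25Fe0.75)3KAlSi3O10(OH)2: 0.75·24.305 + 2.25·55.845 + 1·39.098 + 1·26.982 + 3·28.085 + 12·15.999 + 2·1.008 = 488.219 g/mol.
Mass of O per formula unit: 12 × 15.999 = 191.988 g.
Weight fraction O = 191.988 / 488.219 = 0.3932.

39.32 weight percent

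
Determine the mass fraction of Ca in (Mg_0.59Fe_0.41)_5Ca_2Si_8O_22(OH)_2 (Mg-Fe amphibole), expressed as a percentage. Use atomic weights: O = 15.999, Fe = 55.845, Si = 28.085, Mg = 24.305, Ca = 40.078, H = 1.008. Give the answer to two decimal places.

M((Mg_0.59Fe_0.41)_5Ca_2Si_8O_22(OH)_2) = 877.010 g/mol.
Ca contributes 2 × 40.078 = 80.156 g per mole.
80.156/877.010 = 0.0914 → 9.14%.

9.14 weight percent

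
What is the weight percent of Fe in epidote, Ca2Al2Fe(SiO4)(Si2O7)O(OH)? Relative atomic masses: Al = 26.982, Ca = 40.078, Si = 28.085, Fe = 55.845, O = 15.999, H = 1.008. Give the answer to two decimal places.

11.56 wt%

M(Ca2Al2Fe(SiO4)(Si2O7)O(OH)) = 483.215 g/mol.
Fe contributes 1 × 55.845 = 55.845 g per mole.
55.845/483.215 = 0.1156 → 11.56%.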